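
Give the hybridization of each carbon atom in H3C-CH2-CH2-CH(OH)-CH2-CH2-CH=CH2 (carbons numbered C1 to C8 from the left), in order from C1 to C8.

C1: 4 σ bonds; 4 regions of electron density → sp3.
C2 carries 4 σ bonds, giving a steric number of 4, so it is sp3.
C3: 4 σ bonds — 4 electron domains, sp3.
C4 is sp3: 4 σ bonds, 4 electron-density regions.
C5 carries 4 σ bonds, giving a steric number of 4, so it is sp3.
C6 is sp3: 4 σ bonds, 4 electron-density regions.
C7 carries 3 σ bonds, plus one π bond, giving a steric number of 3, so it is sp2.
C8: 3 σ bonds, plus one π bond; 3 regions of electron density → sp2.

C1 sp3, C2 sp3, C3 sp3, C4 sp3, C5 sp3, C6 sp3, C7 sp2, C8 sp2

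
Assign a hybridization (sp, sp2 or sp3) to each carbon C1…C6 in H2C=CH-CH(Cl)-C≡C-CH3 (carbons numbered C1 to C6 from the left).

C1 (3 σ bonds, plus one π bond) has steric number 3: sp2.
C2 is sp2: 3 σ bonds, plus one π bond, 3 electron-density regions.
C3 is sp3: 4 σ bonds, 4 electron-density regions.
C4 is sp: 2 σ bonds, plus two π bonds, 2 electron-density regions.
C5 has 2 σ bonds, plus two π bonds: steric number 2 → sp.
C6: 4 σ bonds; 4 regions of electron density → sp3.

C1 sp2, C2 sp2, C3 sp3, C4 sp, C5 sp, C6 sp3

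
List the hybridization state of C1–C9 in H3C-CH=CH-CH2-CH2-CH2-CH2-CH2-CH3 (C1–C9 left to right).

C1 sp3, C2 sp2, C3 sp2, C4 sp3, C5 sp3, C6 sp3, C7 sp3, C8 sp3, C9 sp3

C1 carries 4 σ bonds, giving a steric number of 4, so it is sp3.
C2 (3 σ bonds, plus one π bond) has steric number 3: sp2.
C3 has 3 σ bonds, plus one π bond: steric number 3 → sp2.
C4: 4 σ bonds; 4 regions of electron density → sp3.
C5: 4 σ bonds; 4 regions of electron density → sp3.
C6 — 4 σ bonds. Steric number 4, so sp3.
C7 is sp3: 4 σ bonds, 4 electron-density regions.
C8 has 4 σ bonds: steric number 4 → sp3.
C9: 4 σ bonds; 4 regions of electron density → sp3.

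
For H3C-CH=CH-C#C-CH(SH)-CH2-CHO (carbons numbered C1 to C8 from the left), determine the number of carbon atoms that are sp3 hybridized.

C1: sp3 ✓
C2: sp2
C3: sp2
C4: sp
C5: sp
C6: sp3 ✓
C7: sp3 ✓
C8: sp2
C1, C6, C7 → 3 sp3 carbons.

3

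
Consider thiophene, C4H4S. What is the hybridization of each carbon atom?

Each carbon atom: 3 σ bonds, plus one π bond — 3 electron domains, sp2.

sp²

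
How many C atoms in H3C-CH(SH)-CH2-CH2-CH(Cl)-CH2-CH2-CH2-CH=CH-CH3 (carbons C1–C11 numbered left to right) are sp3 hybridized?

C1: sp3 ✓
C2: sp3 ✓
C3: sp3 ✓
C4: sp3 ✓
C5: sp3 ✓
C6: sp3 ✓
C7: sp3 ✓
C8: sp3 ✓
C9: sp2
C10: sp2
C11: sp3 ✓
C1, C2, C3, C4, C5, C6, C7, C8, C11 → 9 sp3 carbons.

9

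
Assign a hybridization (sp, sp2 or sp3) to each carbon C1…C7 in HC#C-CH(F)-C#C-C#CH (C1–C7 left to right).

C1: 2 σ bonds, plus two π bonds — 2 electron domains, sp.
C2 — 2 σ bonds, plus two π bonds. Steric number 2, so sp.
C3: 4 σ bonds; 4 regions of electron density → sp3.
C4 carries 2 σ bonds, plus two π bonds, giving a steric number of 2, so it is sp.
C5 — 2 σ bonds, plus two π bonds. Steric number 2, so sp.
C6 (2 σ bonds, plus two π bonds) has steric number 2: sp.
C7: 2 σ bonds, plus two π bonds — 2 electron domains, sp.

C1 sp, C2 sp, C3 sp3, C4 sp, C5 sp, C6 sp, C7 sp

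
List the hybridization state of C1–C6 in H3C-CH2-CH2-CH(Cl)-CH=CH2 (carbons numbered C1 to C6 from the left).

C1 sp3, C2 sp3, C3 sp3, C4 sp3, C5 sp2, C6 sp2

C1: 4 σ bonds; 4 regions of electron density → sp3.
C2 has 4 σ bonds: steric number 4 → sp3.
C3: 4 σ bonds; 4 regions of electron density → sp3.
C4 is sp3: 4 σ bonds, 4 electron-density regions.
C5: 3 σ bonds, plus one π bond; 3 regions of electron density → sp2.
C6 carries 3 σ bonds, plus one π bond, giving a steric number of 3, so it is sp2.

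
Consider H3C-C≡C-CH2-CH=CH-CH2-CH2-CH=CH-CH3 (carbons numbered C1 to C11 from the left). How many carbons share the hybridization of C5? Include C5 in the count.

4

C5 is sp2 (one π bond).
C1: sp3
C2: sp
C3: sp
C4: sp3
C5: sp2 ✓
C6: sp2 ✓
C7: sp3
C8: sp3
C9: sp2 ✓
C10: sp2 ✓
C11: sp3
4 carbons are sp2.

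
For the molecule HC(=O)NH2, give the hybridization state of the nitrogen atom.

Amide resonance delocalises the N lone pair; N is planar sp2.

sp2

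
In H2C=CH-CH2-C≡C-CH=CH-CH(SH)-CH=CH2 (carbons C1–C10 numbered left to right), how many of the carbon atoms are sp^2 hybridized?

6

C1: sp2 ✓
C2: sp2 ✓
C3: sp3
C4: sp
C5: sp
C6: sp2 ✓
C7: sp2 ✓
C8: sp3
C9: sp2 ✓
C10: sp2 ✓
C1, C2, C6, C7, C9, C10 → 6 sp2 carbons.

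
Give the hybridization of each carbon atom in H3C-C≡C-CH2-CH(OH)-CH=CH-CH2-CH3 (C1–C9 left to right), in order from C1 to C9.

C1 sp3, C2 sp, C3 sp, C4 sp3, C5 sp3, C6 sp2, C7 sp2, C8 sp3, C9 sp3

C1 carries 4 σ bonds, giving a steric number of 4, so it is sp3.
C2 (2 σ bonds, plus two π bonds) has steric number 2: sp.
C3 — 2 σ bonds, plus two π bonds. Steric number 2, so sp.
C4 is sp3: 4 σ bonds, 4 electron-density regions.
C5: 4 σ bonds — 4 electron domains, sp3.
C6 has 3 σ bonds, plus one π bond: steric number 3 → sp2.
C7: 3 σ bonds, plus one π bond — 3 electron domains, sp2.
C8 is sp3: 4 σ bonds, 4 electron-density regions.
C9 — 4 σ bonds. Steric number 4, so sp3.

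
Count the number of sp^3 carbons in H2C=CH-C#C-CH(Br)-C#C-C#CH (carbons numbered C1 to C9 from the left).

1

C1: sp2
C2: sp2
C3: sp
C4: sp
C5: sp3 ✓
C6: sp
C7: sp
C8: sp
C9: sp
C5 → 1 sp3 carbon.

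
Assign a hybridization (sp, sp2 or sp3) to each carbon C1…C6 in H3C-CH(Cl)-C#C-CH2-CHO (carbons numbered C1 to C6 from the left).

C1 is sp3: 4 σ bonds, 4 electron-density regions.
C2 — 4 σ bonds. Steric number 4, so sp3.
C3: 2 σ bonds, plus two π bonds — 2 electron domains, sp.
C4 carries 2 σ bonds, plus two π bonds, giving a steric number of 2, so it is sp.
C5: 4 σ bonds; 4 regions of electron density → sp3.
C6: 3 σ bonds, plus one π bond — 3 electron domains, sp2.

C1 sp3, C2 sp3, C3 sp, C4 sp, C5 sp3, C6 sp2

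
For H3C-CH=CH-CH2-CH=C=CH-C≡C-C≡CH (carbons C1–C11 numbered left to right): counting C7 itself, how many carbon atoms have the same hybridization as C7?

C7 is sp2 (one π bond).
C1: sp3
C2: sp2 ✓
C3: sp2 ✓
C4: sp3
C5: sp2 ✓
C6: sp
C7: sp2 ✓
C8: sp
C9: sp
C10: sp
C11: sp
4 carbons are sp2.

4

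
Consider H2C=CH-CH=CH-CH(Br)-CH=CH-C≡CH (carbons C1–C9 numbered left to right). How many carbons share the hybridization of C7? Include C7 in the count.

6

C7 is sp2 (one π bond).
C1: sp2 ✓
C2: sp2 ✓
C3: sp2 ✓
C4: sp2 ✓
C5: sp3
C6: sp2 ✓
C7: sp2 ✓
C8: sp
C9: sp
6 carbons are sp2.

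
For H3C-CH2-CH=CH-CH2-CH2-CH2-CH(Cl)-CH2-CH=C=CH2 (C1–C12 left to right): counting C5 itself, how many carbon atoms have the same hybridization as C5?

C5 is sp3 (only σ bonds).
C1: sp3 ✓
C2: sp3 ✓
C3: sp2
C4: sp2
C5: sp3 ✓
C6: sp3 ✓
C7: sp3 ✓
C8: sp3 ✓
C9: sp3 ✓
C10: sp2
C11: sp
C12: sp2
7 carbons are sp3.

7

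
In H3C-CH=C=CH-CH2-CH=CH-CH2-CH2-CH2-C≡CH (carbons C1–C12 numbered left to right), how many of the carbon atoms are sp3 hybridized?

C1: sp3 ✓
C2: sp2
C3: sp
C4: sp2
C5: sp3 ✓
C6: sp2
C7: sp2
C8: sp3 ✓
C9: sp3 ✓
C10: sp3 ✓
C11: sp
C12: sp
C1, C5, C8, C9, C10 → 5 sp3 carbons.

5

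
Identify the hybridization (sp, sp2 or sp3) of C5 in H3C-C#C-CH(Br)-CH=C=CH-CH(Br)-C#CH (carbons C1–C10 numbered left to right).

C5 has 3 σ bonds, plus one π bond: steric number 3 → sp2.

sp²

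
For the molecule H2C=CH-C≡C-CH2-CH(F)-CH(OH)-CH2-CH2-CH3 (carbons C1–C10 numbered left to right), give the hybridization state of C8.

C8 carries 4 σ bonds, giving a steric number of 4, so it is sp3.

sp³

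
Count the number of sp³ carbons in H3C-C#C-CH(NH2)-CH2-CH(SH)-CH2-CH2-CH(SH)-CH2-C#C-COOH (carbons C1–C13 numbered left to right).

C1: sp3 ✓
C2: sp
C3: sp
C4: sp3 ✓
C5: sp3 ✓
C6: sp3 ✓
C7: sp3 ✓
C8: sp3 ✓
C9: sp3 ✓
C10: sp3 ✓
C11: sp
C12: sp
C13: sp2
C1, C4, C5, C6, C7, C8, C9, C10 → 8 sp3 carbons.

8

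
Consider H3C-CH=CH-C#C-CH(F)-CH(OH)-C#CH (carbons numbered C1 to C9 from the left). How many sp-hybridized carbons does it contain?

4

C1: sp3
C2: sp2
C3: sp2
C4: sp ✓
C5: sp ✓
C6: sp3
C7: sp3
C8: sp ✓
C9: sp ✓
C4, C5, C8, C9 → 4 sp carbons.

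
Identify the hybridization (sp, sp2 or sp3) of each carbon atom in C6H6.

Every ring carbon has three σ bonds and contributes one p electron to the aromatic π system.

sp2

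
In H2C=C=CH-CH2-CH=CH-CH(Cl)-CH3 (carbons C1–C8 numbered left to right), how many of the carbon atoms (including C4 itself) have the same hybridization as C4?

C4 is sp3 (only σ bonds).
C1: sp2
C2: sp
C3: sp2
C4: sp3 ✓
C5: sp2
C6: sp2
C7: sp3 ✓
C8: sp3 ✓
3 carbons are sp3.

3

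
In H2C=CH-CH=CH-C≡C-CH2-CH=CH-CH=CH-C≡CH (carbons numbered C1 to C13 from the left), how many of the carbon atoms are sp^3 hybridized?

1

C1: sp2
C2: sp2
C3: sp2
C4: sp2
C5: sp
C6: sp
C7: sp3 ✓
C8: sp2
C9: sp2
C10: sp2
C11: sp2
C12: sp
C13: sp
C7 → 1 sp3 carbon.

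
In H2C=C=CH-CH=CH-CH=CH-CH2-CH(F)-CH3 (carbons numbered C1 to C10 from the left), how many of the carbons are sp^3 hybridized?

C1: sp2
C2: sp
C3: sp2
C4: sp2
C5: sp2
C6: sp2
C7: sp2
C8: sp3 ✓
C9: sp3 ✓
C10: sp3 ✓
C8, C9, C10 → 3 sp3 carbons.

3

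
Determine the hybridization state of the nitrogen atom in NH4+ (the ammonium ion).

Four σ bonds, no lone pair → sp3, tetrahedral.

sp3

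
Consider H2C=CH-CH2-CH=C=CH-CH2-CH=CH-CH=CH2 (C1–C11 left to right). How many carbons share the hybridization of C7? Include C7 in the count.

C7 is sp3 (only σ bonds).
C1: sp2
C2: sp2
C3: sp3 ✓
C4: sp2
C5: sp
C6: sp2
C7: sp3 ✓
C8: sp2
C9: sp2
C10: sp2
C11: sp2
2 carbons are sp3.

2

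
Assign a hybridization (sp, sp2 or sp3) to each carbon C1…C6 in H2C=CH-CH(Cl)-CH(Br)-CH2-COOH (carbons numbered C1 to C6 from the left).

C1 (3 σ bonds, plus one π bond) has steric number 3: sp2.
C2 is sp2: 3 σ bonds, plus one π bond, 3 electron-density regions.
C3 (4 σ bonds) has steric number 4: sp3.
C4 is sp3: 4 σ bonds, 4 electron-density regions.
C5 carries 4 σ bonds, giving a steric number of 4, so it is sp3.
C6 (3 σ bonds, plus one π bond) has steric number 3: sp2.

C1 sp2, C2 sp2, C3 sp3, C4 sp3, C5 sp3, C6 sp2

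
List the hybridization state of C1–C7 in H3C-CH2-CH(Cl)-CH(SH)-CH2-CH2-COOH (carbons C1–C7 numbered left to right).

C1 sp3, C2 sp3, C3 sp3, C4 sp3, C5 sp3, C6 sp3, C7 sp2

C1: 4 σ bonds — 4 electron domains, sp3.
C2 carries 4 σ bonds, giving a steric number of 4, so it is sp3.
C3: 4 σ bonds; 4 regions of electron density → sp3.
C4 has 4 σ bonds: steric number 4 → sp3.
C5 carries 4 σ bonds, giving a steric number of 4, so it is sp3.
C6 is sp3: 4 σ bonds, 4 electron-density regions.
C7: 3 σ bonds, plus one π bond; 3 regions of electron density → sp2.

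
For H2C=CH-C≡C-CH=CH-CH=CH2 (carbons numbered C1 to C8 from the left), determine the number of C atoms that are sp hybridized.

C1: sp2
C2: sp2
C3: sp ✓
C4: sp ✓
C5: sp2
C6: sp2
C7: sp2
C8: sp2
C3, C4 → 2 sp carbons.

2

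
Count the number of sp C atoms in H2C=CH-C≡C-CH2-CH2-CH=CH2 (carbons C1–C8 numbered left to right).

2

C1: sp2
C2: sp2
C3: sp ✓
C4: sp ✓
C5: sp3
C6: sp3
C7: sp2
C8: sp2
C3, C4 → 2 sp carbons.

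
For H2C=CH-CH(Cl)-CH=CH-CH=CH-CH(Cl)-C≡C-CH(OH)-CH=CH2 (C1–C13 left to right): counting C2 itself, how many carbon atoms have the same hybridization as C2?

8

C2 is sp2 (one π bond).
C1: sp2 ✓
C2: sp2 ✓
C3: sp3
C4: sp2 ✓
C5: sp2 ✓
C6: sp2 ✓
C7: sp2 ✓
C8: sp3
C9: sp
C10: sp
C11: sp3
C12: sp2 ✓
C13: sp2 ✓
8 carbons are sp2.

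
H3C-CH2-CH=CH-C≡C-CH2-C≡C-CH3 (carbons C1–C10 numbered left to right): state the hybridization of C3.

sp^2

C3 carries 3 σ bonds, plus one π bond, giving a steric number of 3, so it is sp2.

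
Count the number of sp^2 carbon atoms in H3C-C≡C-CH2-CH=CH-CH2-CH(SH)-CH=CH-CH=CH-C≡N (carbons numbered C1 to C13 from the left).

C1: sp3
C2: sp
C3: sp
C4: sp3
C5: sp2 ✓
C6: sp2 ✓
C7: sp3
C8: sp3
C9: sp2 ✓
C10: sp2 ✓
C11: sp2 ✓
C12: sp2 ✓
C13: sp
C5, C6, C9, C10, C11, C12 → 6 sp2 carbons.

6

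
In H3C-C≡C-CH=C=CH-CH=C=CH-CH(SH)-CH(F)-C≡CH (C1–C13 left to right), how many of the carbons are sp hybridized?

6

C1: sp3
C2: sp ✓
C3: sp ✓
C4: sp2
C5: sp ✓
C6: sp2
C7: sp2
C8: sp ✓
C9: sp2
C10: sp3
C11: sp3
C12: sp ✓
C13: sp ✓
C2, C3, C5, C8, C12, C13 → 6 sp carbons.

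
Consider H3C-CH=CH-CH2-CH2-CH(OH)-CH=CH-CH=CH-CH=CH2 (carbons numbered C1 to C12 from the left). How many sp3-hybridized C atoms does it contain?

C1: sp3 ✓
C2: sp2
C3: sp2
C4: sp3 ✓
C5: sp3 ✓
C6: sp3 ✓
C7: sp2
C8: sp2
C9: sp2
C10: sp2
C11: sp2
C12: sp2
C1, C4, C5, C6 → 4 sp3 carbons.

4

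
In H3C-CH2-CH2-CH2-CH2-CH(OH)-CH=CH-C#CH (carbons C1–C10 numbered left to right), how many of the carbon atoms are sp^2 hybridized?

2

C1: sp3
C2: sp3
C3: sp3
C4: sp3
C5: sp3
C6: sp3
C7: sp2 ✓
C8: sp2 ✓
C9: sp
C10: sp
C7, C8 → 2 sp2 carbons.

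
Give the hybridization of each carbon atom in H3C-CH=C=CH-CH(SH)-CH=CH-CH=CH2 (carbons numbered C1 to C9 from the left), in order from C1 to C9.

C1 sp3, C2 sp2, C3 sp, C4 sp2, C5 sp3, C6 sp2, C7 sp2, C8 sp2, C9 sp2

C1 is sp3: 4 σ bonds, 4 electron-density regions.
C2 carries 3 σ bonds, plus one π bond, giving a steric number of 3, so it is sp2.
C3: 2 σ bonds, plus two π bonds — 2 electron domains, sp.
C4 has 3 σ bonds, plus one π bond: steric number 3 → sp2.
C5 is sp3: 4 σ bonds, 4 electron-density regions.
C6 has 3 σ bonds, plus one π bond: steric number 3 → sp2.
C7: 3 σ bonds, plus one π bond — 3 electron domains, sp2.
C8: 3 σ bonds, plus one π bond; 3 regions of electron density → sp2.
C9: 3 σ bonds, plus one π bond — 3 electron domains, sp2.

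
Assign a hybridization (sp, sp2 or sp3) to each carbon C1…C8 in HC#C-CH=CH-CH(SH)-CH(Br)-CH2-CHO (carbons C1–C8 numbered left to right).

C1 sp, C2 sp, C3 sp2, C4 sp2, C5 sp3, C6 sp3, C7 sp3, C8 sp2

C1: 2 σ bonds, plus two π bonds — 2 electron domains, sp.
C2 (2 σ bonds, plus two π bonds) has steric number 2: sp.
C3: 3 σ bonds, plus one π bond — 3 electron domains, sp2.
C4 carries 3 σ bonds, plus one π bond, giving a steric number of 3, so it is sp2.
C5 carries 4 σ bonds, giving a steric number of 4, so it is sp3.
C6: 4 σ bonds — 4 electron domains, sp3.
C7 — 4 σ bonds. Steric number 4, so sp3.
C8: 3 σ bonds, plus one π bond; 3 regions of electron density → sp2.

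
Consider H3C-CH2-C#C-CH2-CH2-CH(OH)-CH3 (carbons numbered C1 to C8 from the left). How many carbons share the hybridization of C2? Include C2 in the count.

6

C2 is sp3 (only σ bonds).
C1: sp3 ✓
C2: sp3 ✓
C3: sp
C4: sp
C5: sp3 ✓
C6: sp3 ✓
C7: sp3 ✓
C8: sp3 ✓
6 carbons are sp3.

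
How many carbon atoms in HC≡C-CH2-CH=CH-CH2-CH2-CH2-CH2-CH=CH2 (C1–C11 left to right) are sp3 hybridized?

C1: sp
C2: sp
C3: sp3 ✓
C4: sp2
C5: sp2
C6: sp3 ✓
C7: sp3 ✓
C8: sp3 ✓
C9: sp3 ✓
C10: sp2
C11: sp2
C3, C6, C7, C8, C9 → 5 sp3 carbons.

5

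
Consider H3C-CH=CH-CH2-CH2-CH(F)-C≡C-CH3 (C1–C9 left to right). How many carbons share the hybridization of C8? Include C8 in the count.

2

C8 is sp (two π bonds).
C1: sp3
C2: sp2
C3: sp2
C4: sp3
C5: sp3
C6: sp3
C7: sp ✓
C8: sp ✓
C9: sp3
2 carbons are sp.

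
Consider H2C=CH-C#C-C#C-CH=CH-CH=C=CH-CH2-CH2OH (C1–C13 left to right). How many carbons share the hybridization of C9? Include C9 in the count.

C9 is sp2 (one π bond).
C1: sp2 ✓
C2: sp2 ✓
C3: sp
C4: sp
C5: sp
C6: sp
C7: sp2 ✓
C8: sp2 ✓
C9: sp2 ✓
C10: sp
C11: sp2 ✓
C12: sp3
C13: sp3
6 carbons are sp2.

6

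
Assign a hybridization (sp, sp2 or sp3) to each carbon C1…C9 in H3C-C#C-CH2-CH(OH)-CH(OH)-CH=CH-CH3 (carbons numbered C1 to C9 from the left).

C1 sp3, C2 sp, C3 sp, C4 sp3, C5 sp3, C6 sp3, C7 sp2, C8 sp2, C9 sp3

C1 — 4 σ bonds. Steric number 4, so sp3.
C2 is sp: 2 σ bonds, plus two π bonds, 2 electron-density regions.
C3: 2 σ bonds, plus two π bonds; 2 regions of electron density → sp.
C4 — 4 σ bonds. Steric number 4, so sp3.
C5 — 4 σ bonds. Steric number 4, so sp3.
C6 is sp3: 4 σ bonds, 4 electron-density regions.
C7: 3 σ bonds, plus one π bond — 3 electron domains, sp2.
C8: 3 σ bonds, plus one π bond — 3 electron domains, sp2.
C9 — 4 σ bonds. Steric number 4, so sp3.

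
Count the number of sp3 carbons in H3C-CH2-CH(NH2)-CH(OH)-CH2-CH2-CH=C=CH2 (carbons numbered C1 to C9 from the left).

6

C1: sp3 ✓
C2: sp3 ✓
C3: sp3 ✓
C4: sp3 ✓
C5: sp3 ✓
C6: sp3 ✓
C7: sp2
C8: sp
C9: sp2
C1, C2, C3, C4, C5, C6 → 6 sp3 carbons.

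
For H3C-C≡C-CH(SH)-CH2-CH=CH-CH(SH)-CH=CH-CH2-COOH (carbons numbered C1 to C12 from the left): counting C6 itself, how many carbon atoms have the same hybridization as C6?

C6 is sp2 (one π bond).
C1: sp3
C2: sp
C3: sp
C4: sp3
C5: sp3
C6: sp2 ✓
C7: sp2 ✓
C8: sp3
C9: sp2 ✓
C10: sp2 ✓
C11: sp3
C12: sp2 ✓
5 carbons are sp2.

5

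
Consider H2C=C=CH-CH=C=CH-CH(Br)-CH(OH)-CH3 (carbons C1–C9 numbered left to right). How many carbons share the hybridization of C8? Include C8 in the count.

C8 is sp3 (only σ bonds).
C1: sp2
C2: sp
C3: sp2
C4: sp2
C5: sp
C6: sp2
C7: sp3 ✓
C8: sp3 ✓
C9: sp3 ✓
3 carbons are sp3.

3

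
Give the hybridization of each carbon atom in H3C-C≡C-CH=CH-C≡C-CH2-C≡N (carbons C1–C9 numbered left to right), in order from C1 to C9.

C1 — 4 σ bonds. Steric number 4, so sp3.
C2 — 2 σ bonds, plus two π bonds. Steric number 2, so sp.
C3: 2 σ bonds, plus two π bonds; 2 regions of electron density → sp.
C4 is sp2: 3 σ bonds, plus one π bond, 3 electron-density regions.
C5 carries 3 σ bonds, plus one π bond, giving a steric number of 3, so it is sp2.
C6: 2 σ bonds, plus two π bonds; 2 regions of electron density → sp.
C7: 2 σ bonds, plus two π bonds; 2 regions of electron density → sp.
C8 is sp3: 4 σ bonds, 4 electron-density regions.
C9: 2 σ bonds, plus two π bonds — 2 electron domains, sp.

C1 sp3, C2 sp, C3 sp, C4 sp2, C5 sp2, C6 sp, C7 sp, C8 sp3, C9 sp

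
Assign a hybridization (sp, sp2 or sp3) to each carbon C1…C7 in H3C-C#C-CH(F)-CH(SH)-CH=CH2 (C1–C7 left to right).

C1 has 4 σ bonds: steric number 4 → sp3.
C2 is sp: 2 σ bonds, plus two π bonds, 2 electron-density regions.
C3 (2 σ bonds, plus two π bonds) has steric number 2: sp.
C4 has 4 σ bonds: steric number 4 → sp3.
C5: 4 σ bonds; 4 regions of electron density → sp3.
C6: 3 σ bonds, plus one π bond; 3 regions of electron density → sp2.
C7: 3 σ bonds, plus one π bond — 3 electron domains, sp2.

C1 sp3, C2 sp, C3 sp, C4 sp3, C5 sp3, C6 sp2, C7 sp2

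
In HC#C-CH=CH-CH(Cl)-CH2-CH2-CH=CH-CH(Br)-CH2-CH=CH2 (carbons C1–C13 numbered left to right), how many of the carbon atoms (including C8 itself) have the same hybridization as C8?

6

C8 is sp2 (one π bond).
C1: sp
C2: sp
C3: sp2 ✓
C4: sp2 ✓
C5: sp3
C6: sp3
C7: sp3
C8: sp2 ✓
C9: sp2 ✓
C10: sp3
C11: sp3
C12: sp2 ✓
C13: sp2 ✓
6 carbons are sp2.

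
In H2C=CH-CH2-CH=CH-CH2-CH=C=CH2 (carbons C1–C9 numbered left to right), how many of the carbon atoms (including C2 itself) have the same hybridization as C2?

C2 is sp2 (one π bond).
C1: sp2 ✓
C2: sp2 ✓
C3: sp3
C4: sp2 ✓
C5: sp2 ✓
C6: sp3
C7: sp2 ✓
C8: sp
C9: sp2 ✓
6 carbons are sp2.

6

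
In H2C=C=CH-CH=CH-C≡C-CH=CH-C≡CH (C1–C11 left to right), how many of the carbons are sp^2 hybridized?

6

C1: sp2 ✓
C2: sp
C3: sp2 ✓
C4: sp2 ✓
C5: sp2 ✓
C6: sp
C7: sp
C8: sp2 ✓
C9: sp2 ✓
C10: sp
C11: sp
C1, C3, C4, C5, C8, C9 → 6 sp2 carbons.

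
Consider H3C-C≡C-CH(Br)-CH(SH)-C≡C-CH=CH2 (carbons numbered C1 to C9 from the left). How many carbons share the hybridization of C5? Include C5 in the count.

3

C5 is sp3 (only σ bonds).
C1: sp3 ✓
C2: sp
C3: sp
C4: sp3 ✓
C5: sp3 ✓
C6: sp
C7: sp
C8: sp2
C9: sp2
3 carbons are sp3.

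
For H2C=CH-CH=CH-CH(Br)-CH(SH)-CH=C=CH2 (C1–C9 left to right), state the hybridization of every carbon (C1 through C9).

C1 sp2, C2 sp2, C3 sp2, C4 sp2, C5 sp3, C6 sp3, C7 sp2, C8 sp, C9 sp2

C1: 3 σ bonds, plus one π bond; 3 regions of electron density → sp2.
C2 is sp2: 3 σ bonds, plus one π bond, 3 electron-density regions.
C3 carries 3 σ bonds, plus one π bond, giving a steric number of 3, so it is sp2.
C4 is sp2: 3 σ bonds, plus one π bond, 3 electron-density regions.
C5 is sp3: 4 σ bonds, 4 electron-density regions.
C6 carries 4 σ bonds, giving a steric number of 4, so it is sp3.
C7 (3 σ bonds, plus one π bond) has steric number 3: sp2.
C8 has 2 σ bonds, plus two π bonds: steric number 2 → sp.
C9: 3 σ bonds, plus one π bond; 3 regions of electron density → sp2.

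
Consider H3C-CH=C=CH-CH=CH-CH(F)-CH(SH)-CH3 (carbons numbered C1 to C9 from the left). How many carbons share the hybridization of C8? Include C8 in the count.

C8 is sp3 (only σ bonds).
C1: sp3 ✓
C2: sp2
C3: sp
C4: sp2
C5: sp2
C6: sp2
C7: sp3 ✓
C8: sp3 ✓
C9: sp3 ✓
4 carbons are sp3.

4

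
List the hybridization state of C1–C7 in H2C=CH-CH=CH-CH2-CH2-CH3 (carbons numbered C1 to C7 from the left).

C1 sp2, C2 sp2, C3 sp2, C4 sp2, C5 sp3, C6 sp3, C7 sp3

C1: 3 σ bonds, plus one π bond — 3 electron domains, sp2.
C2 carries 3 σ bonds, plus one π bond, giving a steric number of 3, so it is sp2.
C3 carries 3 σ bonds, plus one π bond, giving a steric number of 3, so it is sp2.
C4: 3 σ bonds, plus one π bond; 3 regions of electron density → sp2.
C5: 4 σ bonds — 4 electron domains, sp3.
C6 — 4 σ bonds. Steric number 4, so sp3.
C7 has 4 σ bonds: steric number 4 → sp3.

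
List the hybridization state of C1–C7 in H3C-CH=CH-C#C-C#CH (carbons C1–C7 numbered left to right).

C1 — 4 σ bonds. Steric number 4, so sp3.
C2 — 3 σ bonds, plus one π bond. Steric number 3, so sp2.
C3: 3 σ bonds, plus one π bond; 3 regions of electron density → sp2.
C4: 2 σ bonds, plus two π bonds; 2 regions of electron density → sp.
C5 carries 2 σ bonds, plus two π bonds, giving a steric number of 2, so it is sp.
C6 has 2 σ bonds, plus two π bonds: steric number 2 → sp.
C7 has 2 σ bonds, plus two π bonds: steric number 2 → sp.

C1 sp3, C2 sp2, C3 sp2, C4 sp, C5 sp, C6 sp, C7 sp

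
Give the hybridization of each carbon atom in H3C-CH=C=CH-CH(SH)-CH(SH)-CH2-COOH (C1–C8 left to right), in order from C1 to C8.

C1 sp3, C2 sp2, C3 sp, C4 sp2, C5 sp3, C6 sp3, C7 sp3, C8 sp2

C1: 4 σ bonds; 4 regions of electron density → sp3.
C2 has 3 σ bonds, plus one π bond: steric number 3 → sp2.
C3 is sp: 2 σ bonds, plus two π bonds, 2 electron-density regions.
C4 — 3 σ bonds, plus one π bond. Steric number 3, so sp2.
C5 — 4 σ bonds. Steric number 4, so sp3.
C6 has 4 σ bonds: steric number 4 → sp3.
C7: 4 σ bonds; 4 regions of electron density → sp3.
C8 (3 σ bonds, plus one π bond) has steric number 3: sp2.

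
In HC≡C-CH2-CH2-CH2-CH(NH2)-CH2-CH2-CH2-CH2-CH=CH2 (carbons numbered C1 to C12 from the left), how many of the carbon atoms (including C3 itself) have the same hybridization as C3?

C3 is sp3 (only σ bonds).
C1: sp
C2: sp
C3: sp3 ✓
C4: sp3 ✓
C5: sp3 ✓
C6: sp3 ✓
C7: sp3 ✓
C8: sp3 ✓
C9: sp3 ✓
C10: sp3 ✓
C11: sp2
C12: sp2
8 carbons are sp3.

8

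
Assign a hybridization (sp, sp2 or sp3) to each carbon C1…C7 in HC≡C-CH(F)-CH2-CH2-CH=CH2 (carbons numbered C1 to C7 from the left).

C1: 2 σ bonds, plus two π bonds; 2 regions of electron density → sp.
C2 — 2 σ bonds, plus two π bonds. Steric number 2, so sp.
C3 has 4 σ bonds: steric number 4 → sp3.
C4 carries 4 σ bonds, giving a steric number of 4, so it is sp3.
C5 carries 4 σ bonds, giving a steric number of 4, so it is sp3.
C6: 3 σ bonds, plus one π bond; 3 regions of electron density → sp2.
C7: 3 σ bonds, plus one π bond — 3 electron domains, sp2.

C1 sp, C2 sp, C3 sp3, C4 sp3, C5 sp3, C6 sp2, C7 sp2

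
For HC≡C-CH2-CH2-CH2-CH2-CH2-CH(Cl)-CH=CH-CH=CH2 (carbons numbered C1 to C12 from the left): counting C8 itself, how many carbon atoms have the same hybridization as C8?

C8 is sp3 (only σ bonds).
C1: sp
C2: sp
C3: sp3 ✓
C4: sp3 ✓
C5: sp3 ✓
C6: sp3 ✓
C7: sp3 ✓
C8: sp3 ✓
C9: sp2
C10: sp2
C11: sp2
C12: sp2
6 carbons are sp3.

6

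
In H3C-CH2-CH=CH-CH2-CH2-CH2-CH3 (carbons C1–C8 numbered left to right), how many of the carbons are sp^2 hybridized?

C1: sp3
C2: sp3
C3: sp2 ✓
C4: sp2 ✓
C5: sp3
C6: sp3
C7: sp3
C8: sp3
C3, C4 → 2 sp2 carbons.

2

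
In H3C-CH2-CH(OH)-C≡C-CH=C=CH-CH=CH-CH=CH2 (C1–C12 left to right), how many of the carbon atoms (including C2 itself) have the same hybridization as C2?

3

C2 is sp3 (only σ bonds).
C1: sp3 ✓
C2: sp3 ✓
C3: sp3 ✓
C4: sp
C5: sp
C6: sp2
C7: sp
C8: sp2
C9: sp2
C10: sp2
C11: sp2
C12: sp2
3 carbons are sp3.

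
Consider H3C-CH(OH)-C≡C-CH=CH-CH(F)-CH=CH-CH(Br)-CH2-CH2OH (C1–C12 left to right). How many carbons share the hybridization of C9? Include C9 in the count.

C9 is sp2 (one π bond).
C1: sp3
C2: sp3
C3: sp
C4: sp
C5: sp2 ✓
C6: sp2 ✓
C7: sp3
C8: sp2 ✓
C9: sp2 ✓
C10: sp3
C11: sp3
C12: sp3
4 carbons are sp2.

4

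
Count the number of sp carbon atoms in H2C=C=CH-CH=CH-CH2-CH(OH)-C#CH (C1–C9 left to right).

3

C1: sp2
C2: sp ✓
C3: sp2
C4: sp2
C5: sp2
C6: sp3
C7: sp3
C8: sp ✓
C9: sp ✓
C2, C8, C9 → 3 sp carbons.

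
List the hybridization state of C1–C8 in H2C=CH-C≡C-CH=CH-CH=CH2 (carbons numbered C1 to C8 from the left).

C1 is sp2: 3 σ bonds, plus one π bond, 3 electron-density regions.
C2: 3 σ bonds, plus one π bond — 3 electron domains, sp2.
C3 (2 σ bonds, plus two π bonds) has steric number 2: sp.
C4 — 2 σ bonds, plus two π bonds. Steric number 2, so sp.
C5: 3 σ bonds, plus one π bond; 3 regions of electron density → sp2.
C6 carries 3 σ bonds, plus one π bond, giving a steric number of 3, so it is sp2.
C7 has 3 σ bonds, plus one π bond: steric number 3 → sp2.
C8: 3 σ bonds, plus one π bond — 3 electron domains, sp2.

C1 sp2, C2 sp2, C3 sp, C4 sp, C5 sp2, C6 sp2, C7 sp2, C8 sp2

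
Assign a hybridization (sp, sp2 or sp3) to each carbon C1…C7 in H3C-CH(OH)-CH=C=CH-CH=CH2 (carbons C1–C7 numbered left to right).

C1 carries 4 σ bonds, giving a steric number of 4, so it is sp3.
C2 has 4 σ bonds: steric number 4 → sp3.
C3: 3 σ bonds, plus one π bond — 3 electron domains, sp2.
C4 is sp: 2 σ bonds, plus two π bonds, 2 electron-density regions.
C5 is sp2: 3 σ bonds, plus one π bond, 3 electron-density regions.
C6 is sp2: 3 σ bonds, plus one π bond, 3 electron-density regions.
C7 is sp2: 3 σ bonds, plus one π bond, 3 electron-density regions.

C1 sp3, C2 sp3, C3 sp2, C4 sp, C5 sp2, C6 sp2, C7 sp2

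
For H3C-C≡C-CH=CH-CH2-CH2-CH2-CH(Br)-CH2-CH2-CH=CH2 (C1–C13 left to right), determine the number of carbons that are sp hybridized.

2

C1: sp3
C2: sp ✓
C3: sp ✓
C4: sp2
C5: sp2
C6: sp3
C7: sp3
C8: sp3
C9: sp3
C10: sp3
C11: sp3
C12: sp2
C13: sp2
C2, C3 → 2 sp carbons.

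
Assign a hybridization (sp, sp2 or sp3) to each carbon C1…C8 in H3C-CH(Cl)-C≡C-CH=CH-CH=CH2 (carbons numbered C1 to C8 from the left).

C1 is sp3: 4 σ bonds, 4 electron-density regions.
C2 carries 4 σ bonds, giving a steric number of 4, so it is sp3.
C3 has 2 σ bonds, plus two π bonds: steric number 2 → sp.
C4 — 2 σ bonds, plus two π bonds. Steric number 2, so sp.
C5 carries 3 σ bonds, plus one π bond, giving a steric number of 3, so it is sp2.
C6 — 3 σ bonds, plus one π bond. Steric number 3, so sp2.
C7 carries 3 σ bonds, plus one π bond, giving a steric number of 3, so it is sp2.
C8 is sp2: 3 σ bonds, plus one π bond, 3 electron-density regions.

C1 sp3, C2 sp3, C3 sp, C4 sp, C5 sp2, C6 sp2, C7 sp2, C8 sp2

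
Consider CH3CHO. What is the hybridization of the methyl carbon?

sp³

The methyl carbon carries 4 σ bonds, giving a steric number of 4, so it is sp3.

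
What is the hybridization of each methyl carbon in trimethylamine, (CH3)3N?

Each methyl carbon (4 σ bonds) has steric number 4: sp3.

sp^3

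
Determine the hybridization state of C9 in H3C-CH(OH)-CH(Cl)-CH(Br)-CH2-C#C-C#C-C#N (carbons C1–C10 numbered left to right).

sp

C9 carries 2 σ bonds, plus two π bonds, giving a steric number of 2, so it is sp.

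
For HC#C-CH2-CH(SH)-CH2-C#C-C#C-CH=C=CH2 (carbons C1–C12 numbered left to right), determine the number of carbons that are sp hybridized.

7

C1: sp ✓
C2: sp ✓
C3: sp3
C4: sp3
C5: sp3
C6: sp ✓
C7: sp ✓
C8: sp ✓
C9: sp ✓
C10: sp2
C11: sp ✓
C12: sp2
C1, C2, C6, C7, C8, C9, C11 → 7 sp carbons.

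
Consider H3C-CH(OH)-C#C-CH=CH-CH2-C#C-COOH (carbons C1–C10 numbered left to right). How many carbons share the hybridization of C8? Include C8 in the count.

C8 is sp (two π bonds).
C1: sp3
C2: sp3
C3: sp ✓
C4: sp ✓
C5: sp2
C6: sp2
C7: sp3
C8: sp ✓
C9: sp ✓
C10: sp2
4 carbons are sp.

4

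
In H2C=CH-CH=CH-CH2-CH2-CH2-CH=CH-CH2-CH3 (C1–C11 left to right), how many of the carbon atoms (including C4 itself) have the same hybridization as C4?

6

C4 is sp2 (one π bond).
C1: sp2 ✓
C2: sp2 ✓
C3: sp2 ✓
C4: sp2 ✓
C5: sp3
C6: sp3
C7: sp3
C8: sp2 ✓
C9: sp2 ✓
C10: sp3
C11: sp3
6 carbons are sp2.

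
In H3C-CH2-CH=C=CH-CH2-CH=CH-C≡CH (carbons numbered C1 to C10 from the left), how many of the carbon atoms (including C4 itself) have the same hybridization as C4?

3

C4 is sp (two π bonds).
C1: sp3
C2: sp3
C3: sp2
C4: sp ✓
C5: sp2
C6: sp3
C7: sp2
C8: sp2
C9: sp ✓
C10: sp ✓
3 carbons are sp.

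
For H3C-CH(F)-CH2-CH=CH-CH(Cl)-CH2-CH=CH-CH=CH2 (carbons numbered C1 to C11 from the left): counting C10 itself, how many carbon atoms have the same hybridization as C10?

C10 is sp2 (one π bond).
C1: sp3
C2: sp3
C3: sp3
C4: sp2 ✓
C5: sp2 ✓
C6: sp3
C7: sp3
C8: sp2 ✓
C9: sp2 ✓
C10: sp2 ✓
C11: sp2 ✓
6 carbons are sp2.

6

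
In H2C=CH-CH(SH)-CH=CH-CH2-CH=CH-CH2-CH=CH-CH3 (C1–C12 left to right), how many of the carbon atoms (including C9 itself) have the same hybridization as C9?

4

C9 is sp3 (only σ bonds).
C1: sp2
C2: sp2
C3: sp3 ✓
C4: sp2
C5: sp2
C6: sp3 ✓
C7: sp2
C8: sp2
C9: sp3 ✓
C10: sp2
C11: sp2
C12: sp3 ✓
4 carbons are sp3.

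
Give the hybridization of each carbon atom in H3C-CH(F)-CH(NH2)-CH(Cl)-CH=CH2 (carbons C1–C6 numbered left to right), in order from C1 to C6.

C1 sp3, C2 sp3, C3 sp3, C4 sp3, C5 sp2, C6 sp2

C1: 4 σ bonds — 4 electron domains, sp3.
C2 (4 σ bonds) has steric number 4: sp3.
C3: 4 σ bonds — 4 electron domains, sp3.
C4: 4 σ bonds — 4 electron domains, sp3.
C5: 3 σ bonds, plus one π bond; 3 regions of electron density → sp2.
C6 is sp2: 3 σ bonds, plus one π bond, 3 electron-density regions.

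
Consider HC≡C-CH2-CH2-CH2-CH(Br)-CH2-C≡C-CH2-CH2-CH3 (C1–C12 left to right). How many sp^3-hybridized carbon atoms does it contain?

C1: sp
C2: sp
C3: sp3 ✓
C4: sp3 ✓
C5: sp3 ✓
C6: sp3 ✓
C7: sp3 ✓
C8: sp
C9: sp
C10: sp3 ✓
C11: sp3 ✓
C12: sp3 ✓
C3, C4, C5, C6, C7, C10, C11, C12 → 8 sp3 carbons.

8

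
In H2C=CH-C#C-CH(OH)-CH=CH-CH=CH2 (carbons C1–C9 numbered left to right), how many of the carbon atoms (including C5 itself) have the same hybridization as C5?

C5 is sp3 (only σ bonds).
C1: sp2
C2: sp2
C3: sp
C4: sp
C5: sp3 ✓
C6: sp2
C7: sp2
C8: sp2
C9: sp2
1 carbon is sp3.

1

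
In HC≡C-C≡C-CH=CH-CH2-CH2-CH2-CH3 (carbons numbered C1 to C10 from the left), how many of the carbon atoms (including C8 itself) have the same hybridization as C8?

4

C8 is sp3 (only σ bonds).
C1: sp
C2: sp
C3: sp
C4: sp
C5: sp2
C6: sp2
C7: sp3 ✓
C8: sp3 ✓
C9: sp3 ✓
C10: sp3 ✓
4 carbons are sp3.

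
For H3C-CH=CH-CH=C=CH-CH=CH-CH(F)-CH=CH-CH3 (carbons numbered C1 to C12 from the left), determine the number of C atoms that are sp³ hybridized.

C1: sp3 ✓
C2: sp2
C3: sp2
C4: sp2
C5: sp
C6: sp2
C7: sp2
C8: sp2
C9: sp3 ✓
C10: sp2
C11: sp2
C12: sp3 ✓
C1, C9, C12 → 3 sp3 carbons.

3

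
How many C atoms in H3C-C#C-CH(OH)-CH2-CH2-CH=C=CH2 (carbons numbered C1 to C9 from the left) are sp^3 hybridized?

4

C1: sp3 ✓
C2: sp
C3: sp
C4: sp3 ✓
C5: sp3 ✓
C6: sp3 ✓
C7: sp2
C8: sp
C9: sp2
C1, C4, C5, C6 → 4 sp3 carbons.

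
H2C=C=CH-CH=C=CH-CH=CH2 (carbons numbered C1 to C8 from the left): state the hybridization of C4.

C4: 3 σ bonds, plus one π bond; 3 regions of electron density → sp2.

sp2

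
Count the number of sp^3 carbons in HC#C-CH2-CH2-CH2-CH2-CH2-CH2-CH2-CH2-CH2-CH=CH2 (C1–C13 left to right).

C1: sp
C2: sp
C3: sp3 ✓
C4: sp3 ✓
C5: sp3 ✓
C6: sp3 ✓
C7: sp3 ✓
C8: sp3 ✓
C9: sp3 ✓
C10: sp3 ✓
C11: sp3 ✓
C12: sp2
C13: sp2
C3, C4, C5, C6, C7, C8, C9, C10, C11 → 9 sp3 carbons.

9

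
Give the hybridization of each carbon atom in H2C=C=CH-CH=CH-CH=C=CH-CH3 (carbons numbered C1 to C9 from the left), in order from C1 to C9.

C1 sp2, C2 sp, C3 sp2, C4 sp2, C5 sp2, C6 sp2, C7 sp, C8 sp2, C9 sp3

C1 — 3 σ bonds, plus one π bond. Steric number 3, so sp2.
C2: 2 σ bonds, plus two π bonds — 2 electron domains, sp.
C3 is sp2: 3 σ bonds, plus one π bond, 3 electron-density regions.
C4 is sp2: 3 σ bonds, plus one π bond, 3 electron-density regions.
C5: 3 σ bonds, plus one π bond; 3 regions of electron density → sp2.
C6 is sp2: 3 σ bonds, plus one π bond, 3 electron-density regions.
C7 carries 2 σ bonds, plus two π bonds, giving a steric number of 2, so it is sp.
C8: 3 σ bonds, plus one π bond; 3 regions of electron density → sp2.
C9 (4 σ bonds) has steric number 4: sp3.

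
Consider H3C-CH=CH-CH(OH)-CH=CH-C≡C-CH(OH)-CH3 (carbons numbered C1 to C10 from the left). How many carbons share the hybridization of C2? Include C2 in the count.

C2 is sp2 (one π bond).
C1: sp3
C2: sp2 ✓
C3: sp2 ✓
C4: sp3
C5: sp2 ✓
C6: sp2 ✓
C7: sp
C8: sp
C9: sp3
C10: sp3
4 carbons are sp2.

4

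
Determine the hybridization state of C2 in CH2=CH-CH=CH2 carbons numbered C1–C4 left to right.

C2 (3 σ bonds, plus one π bond) has steric number 3: sp2.

sp²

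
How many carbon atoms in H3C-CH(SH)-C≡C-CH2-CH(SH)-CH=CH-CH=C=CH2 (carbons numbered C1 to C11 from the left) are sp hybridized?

C1: sp3
C2: sp3
C3: sp ✓
C4: sp ✓
C5: sp3
C6: sp3
C7: sp2
C8: sp2
C9: sp2
C10: sp ✓
C11: sp2
C3, C4, C10 → 3 sp carbons.

3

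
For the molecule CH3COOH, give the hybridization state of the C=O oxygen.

sp^2

The C=O oxygen (1 σ bond and 2 lone pairs, plus one π bond) has steric number 3: sp2.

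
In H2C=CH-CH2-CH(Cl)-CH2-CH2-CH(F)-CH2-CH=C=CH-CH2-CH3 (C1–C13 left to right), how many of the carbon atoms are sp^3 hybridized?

8

C1: sp2
C2: sp2
C3: sp3 ✓
C4: sp3 ✓
C5: sp3 ✓
C6: sp3 ✓
C7: sp3 ✓
C8: sp3 ✓
C9: sp2
C10: sp
C11: sp2
C12: sp3 ✓
C13: sp3 ✓
C3, C4, C5, C6, C7, C8, C12, C13 → 8 sp3 carbons.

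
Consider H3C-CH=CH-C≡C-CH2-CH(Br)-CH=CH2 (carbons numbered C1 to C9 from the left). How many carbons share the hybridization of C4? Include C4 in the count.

2

C4 is sp (two π bonds).
C1: sp3
C2: sp2
C3: sp2
C4: sp ✓
C5: sp ✓
C6: sp3
C7: sp3
C8: sp2
C9: sp2
2 carbons are sp.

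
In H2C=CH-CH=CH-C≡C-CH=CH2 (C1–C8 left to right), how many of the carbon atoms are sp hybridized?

2

C1: sp2
C2: sp2
C3: sp2
C4: sp2
C5: sp ✓
C6: sp ✓
C7: sp2
C8: sp2
C5, C6 → 2 sp carbons.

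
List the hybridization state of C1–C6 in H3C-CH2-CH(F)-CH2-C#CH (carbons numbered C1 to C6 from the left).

C1 is sp3: 4 σ bonds, 4 electron-density regions.
C2 has 4 σ bonds: steric number 4 → sp3.
C3 carries 4 σ bonds, giving a steric number of 4, so it is sp3.
C4 is sp3: 4 σ bonds, 4 electron-density regions.
C5: 2 σ bonds, plus two π bonds; 2 regions of electron density → sp.
C6: 2 σ bonds, plus two π bonds; 2 regions of electron density → sp.

C1 sp3, C2 sp3, C3 sp3, C4 sp3, C5 sp, C6 sp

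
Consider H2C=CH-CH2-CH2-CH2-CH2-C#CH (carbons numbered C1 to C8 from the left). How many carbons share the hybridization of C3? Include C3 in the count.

4

C3 is sp3 (only σ bonds).
C1: sp2
C2: sp2
C3: sp3 ✓
C4: sp3 ✓
C5: sp3 ✓
C6: sp3 ✓
C7: sp
C8: sp
4 carbons are sp3.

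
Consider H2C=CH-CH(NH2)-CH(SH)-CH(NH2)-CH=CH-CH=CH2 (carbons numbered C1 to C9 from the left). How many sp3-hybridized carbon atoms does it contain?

3

C1: sp2
C2: sp2
C3: sp3 ✓
C4: sp3 ✓
C5: sp3 ✓
C6: sp2
C7: sp2
C8: sp2
C9: sp2
C3, C4, C5 → 3 sp3 carbons.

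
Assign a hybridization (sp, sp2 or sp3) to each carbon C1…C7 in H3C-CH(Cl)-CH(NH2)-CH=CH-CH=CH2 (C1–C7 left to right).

C1 has 4 σ bonds: steric number 4 → sp3.
C2 has 4 σ bonds: steric number 4 → sp3.
C3 is sp3: 4 σ bonds, 4 electron-density regions.
C4 has 3 σ bonds, plus one π bond: steric number 3 → sp2.
C5: 3 σ bonds, plus one π bond; 3 regions of electron density → sp2.
C6: 3 σ bonds, plus one π bond — 3 electron domains, sp2.
C7: 3 σ bonds, plus one π bond; 3 regions of electron density → sp2.

C1 sp3, C2 sp3, C3 sp3, C4 sp2, C5 sp2, C6 sp2, C7 sp2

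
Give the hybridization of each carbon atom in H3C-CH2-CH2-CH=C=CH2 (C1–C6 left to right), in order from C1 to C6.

C1 sp3, C2 sp3, C3 sp3, C4 sp2, C5 sp, C6 sp2

C1: 4 σ bonds — 4 electron domains, sp3.
C2: 4 σ bonds — 4 electron domains, sp3.
C3 — 4 σ bonds. Steric number 4, so sp3.
C4: 3 σ bonds, plus one π bond; 3 regions of electron density → sp2.
C5 — 2 σ bonds, plus two π bonds. Steric number 2, so sp.
C6 has 3 σ bonds, plus one π bond: steric number 3 → sp2.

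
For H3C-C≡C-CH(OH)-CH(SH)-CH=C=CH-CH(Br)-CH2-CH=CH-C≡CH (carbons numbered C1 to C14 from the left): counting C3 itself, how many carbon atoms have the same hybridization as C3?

5

C3 is sp (two π bonds).
C1: sp3
C2: sp ✓
C3: sp ✓
C4: sp3
C5: sp3
C6: sp2
C7: sp ✓
C8: sp2
C9: sp3
C10: sp3
C11: sp2
C12: sp2
C13: sp ✓
C14: sp ✓
5 carbons are sp.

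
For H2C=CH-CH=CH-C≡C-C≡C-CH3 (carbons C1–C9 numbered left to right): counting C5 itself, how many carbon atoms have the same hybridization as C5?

4

C5 is sp (two π bonds).
C1: sp2
C2: sp2
C3: sp2
C4: sp2
C5: sp ✓
C6: sp ✓
C7: sp ✓
C8: sp ✓
C9: sp3
4 carbons are sp.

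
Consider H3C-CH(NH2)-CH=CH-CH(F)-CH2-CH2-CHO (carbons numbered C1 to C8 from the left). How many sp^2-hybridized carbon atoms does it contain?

C1: sp3
C2: sp3
C3: sp2 ✓
C4: sp2 ✓
C5: sp3
C6: sp3
C7: sp3
C8: sp2 ✓
C3, C4, C8 → 3 sp2 carbons.

3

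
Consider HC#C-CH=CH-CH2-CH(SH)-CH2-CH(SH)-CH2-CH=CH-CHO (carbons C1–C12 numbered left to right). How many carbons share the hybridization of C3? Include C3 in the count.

C3 is sp2 (one π bond).
C1: sp
C2: sp
C3: sp2 ✓
C4: sp2 ✓
C5: sp3
C6: sp3
C7: sp3
C8: sp3
C9: sp3
C10: sp2 ✓
C11: sp2 ✓
C12: sp2 ✓
5 carbons are sp2.

5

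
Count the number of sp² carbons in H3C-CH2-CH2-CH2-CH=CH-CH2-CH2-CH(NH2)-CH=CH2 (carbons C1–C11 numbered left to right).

C1: sp3
C2: sp3
C3: sp3
C4: sp3
C5: sp2 ✓
C6: sp2 ✓
C7: sp3
C8: sp3
C9: sp3
C10: sp2 ✓
C11: sp2 ✓
C5, C6, C10, C11 → 4 sp2 carbons.

4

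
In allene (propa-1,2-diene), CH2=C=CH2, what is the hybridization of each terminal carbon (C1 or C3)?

Each terminal carbon (C1 or C3) (3 σ bonds, plus one π bond) has steric number 3: sp2.

sp²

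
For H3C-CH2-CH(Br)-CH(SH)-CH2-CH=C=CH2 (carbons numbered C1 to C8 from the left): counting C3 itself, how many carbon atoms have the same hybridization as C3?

C3 is sp3 (only σ bonds).
C1: sp3 ✓
C2: sp3 ✓
C3: sp3 ✓
C4: sp3 ✓
C5: sp3 ✓
C6: sp2
C7: sp
C8: sp2
5 carbons are sp3.

5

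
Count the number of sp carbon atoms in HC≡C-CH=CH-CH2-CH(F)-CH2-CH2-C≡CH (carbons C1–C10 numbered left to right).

4

C1: sp ✓
C2: sp ✓
C3: sp2
C4: sp2
C5: sp3
C6: sp3
C7: sp3
C8: sp3
C9: sp ✓
C10: sp ✓
C1, C2, C9, C10 → 4 sp carbons.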